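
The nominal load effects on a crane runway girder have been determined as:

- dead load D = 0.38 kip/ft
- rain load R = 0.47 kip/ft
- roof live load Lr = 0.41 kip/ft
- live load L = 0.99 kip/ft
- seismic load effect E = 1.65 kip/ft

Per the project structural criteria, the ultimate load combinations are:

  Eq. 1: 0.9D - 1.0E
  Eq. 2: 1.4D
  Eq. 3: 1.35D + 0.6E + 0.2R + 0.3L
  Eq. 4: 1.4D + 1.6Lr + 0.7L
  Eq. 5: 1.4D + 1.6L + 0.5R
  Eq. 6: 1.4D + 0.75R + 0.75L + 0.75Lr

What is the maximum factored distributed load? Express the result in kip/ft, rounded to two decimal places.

2.35 kip/ft

Eq. 1: 0.9(0.38) - 1.0(1.65) = 0.34 - 1.65 = -1.31
Eq. 2: 1.4(0.38) = 0.53
Eq. 3: 1.35(0.38) + 0.6(1.65) + 0.2(0.47) + 0.3(0.99) = 0.51 + 0.99 + 0.09 + 0.30 = 1.89
Eq. 4: 1.4(0.38) + 1.6(0.41) + 0.7(0.99) = 0.53 + 0.66 + 0.69 = 1.88
Eq. 5: 1.4(0.38) + 1.6(0.99) + 0.5(0.47) = 0.53 + 1.58 + 0.24 = 2.35
Eq. 6: 1.4(0.38) + 0.75(0.47) + 0.75(0.99) + 0.75(0.41) = 0.53 + 0.35 + 0.74 + 0.31 = 1.93
Combination 5 governs: w_u = 2.35 kip/ft.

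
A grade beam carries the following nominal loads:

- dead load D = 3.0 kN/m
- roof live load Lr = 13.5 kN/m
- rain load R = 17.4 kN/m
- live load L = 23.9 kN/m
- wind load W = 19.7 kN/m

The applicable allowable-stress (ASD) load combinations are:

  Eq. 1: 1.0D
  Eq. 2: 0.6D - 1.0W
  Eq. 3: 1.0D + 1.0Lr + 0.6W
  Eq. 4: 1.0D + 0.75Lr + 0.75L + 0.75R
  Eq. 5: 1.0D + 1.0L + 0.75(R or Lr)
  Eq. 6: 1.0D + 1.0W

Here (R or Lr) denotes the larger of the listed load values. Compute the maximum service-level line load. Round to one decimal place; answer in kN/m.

44.1 kN/m

(R or Lr) → R = 17.4 kN/m.
Eq. 1: 1.0(3.0) = 3.0
Eq. 2: 0.6(3.0) - 1.0(19.7) = 1.8 - 19.7 = -17.9
Eq. 3: 1.0(3.0) + 1.0(13.5) + 0.6(19.7) = 3.0 + 13.5 + 11.8 = 28.3
Eq. 4: 1.0(3.0) + 0.75(13.5) + 0.75(23.9) + 0.75(17.4) = 3.0 + 10.1 + 17.9 + 13.1 = 44.1
Eq. 5: 1.0(3.0) + 1.0(23.9) + 0.75(17.4) = 3.0 + 23.9 + 13.1 = 40.0
Eq. 6: 1.0(3.0) + 1.0(19.7) = 3.0 + 19.7 = 22.7
Combination 4 governs: w = 44.1 kN/m.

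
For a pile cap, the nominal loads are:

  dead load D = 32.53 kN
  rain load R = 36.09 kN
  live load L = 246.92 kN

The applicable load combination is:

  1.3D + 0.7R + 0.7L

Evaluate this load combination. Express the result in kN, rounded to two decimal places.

240.40 kN

1.3(32.53) + 0.7(36.09) + 0.7(246.92) = 240.40
V_u = 240.40 kN.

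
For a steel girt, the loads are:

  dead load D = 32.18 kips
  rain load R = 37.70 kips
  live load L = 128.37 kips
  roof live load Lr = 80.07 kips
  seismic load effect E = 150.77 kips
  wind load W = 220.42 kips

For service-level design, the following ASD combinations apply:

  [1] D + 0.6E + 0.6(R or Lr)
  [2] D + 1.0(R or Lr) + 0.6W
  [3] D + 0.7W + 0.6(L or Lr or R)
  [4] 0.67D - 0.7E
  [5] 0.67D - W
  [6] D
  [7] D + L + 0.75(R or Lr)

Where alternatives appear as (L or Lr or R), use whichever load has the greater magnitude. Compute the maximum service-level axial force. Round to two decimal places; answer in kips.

(R or Lr) → Lr = 80.07 kips; (L or Lr or R) → L = 128.37 kips.
[1] 1.0(32.18) + 0.6(150.77) + 0.6(80.07) = 32.18 + 90.46 + 48.04 = 170.68
[2] 1.0(32.18) + 1.0(80.07) + 0.6(220.42) = 32.18 + 80.07 + 132.25 = 244.50
[3] 1.0(32.18) + 0.7(220.42) + 0.6(128.37) = 263.50
[4] 0.67(32.18) - 0.7(150.77) = 21.56 - 105.54 = -83.98
[5] 0.67(32.18) - 1.0(220.42) = 21.56 - 220.42 = -198.86
[6] 1.0(32.18) = 32.18
[7] 1.0(32.18) + 1.0(128.37) + 0.75(80.07) = 32.18 + 128.37 + 60.05 = 220.60
The controlling combination is 3, giving 263.50 kips.

263.50 kips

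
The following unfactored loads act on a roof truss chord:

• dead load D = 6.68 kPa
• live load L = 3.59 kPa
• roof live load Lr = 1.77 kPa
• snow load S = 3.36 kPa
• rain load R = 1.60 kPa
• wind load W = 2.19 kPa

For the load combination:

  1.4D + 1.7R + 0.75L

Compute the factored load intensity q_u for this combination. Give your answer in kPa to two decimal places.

1.4(6.68) + 1.7(1.60) + 0.75(3.59) = 9.35 + 2.72 + 2.69 = 14.76
q_u = 14.76 kPa.

14.76 kPa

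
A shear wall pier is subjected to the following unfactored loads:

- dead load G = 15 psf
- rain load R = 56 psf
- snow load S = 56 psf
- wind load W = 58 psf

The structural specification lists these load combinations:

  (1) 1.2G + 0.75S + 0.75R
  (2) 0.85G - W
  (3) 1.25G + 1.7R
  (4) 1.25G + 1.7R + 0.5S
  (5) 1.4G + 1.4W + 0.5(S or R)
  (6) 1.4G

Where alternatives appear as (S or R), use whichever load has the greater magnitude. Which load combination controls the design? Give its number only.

(S or R) → S = 56 psf.
(1) 1.2(15) + 0.75(56) + 0.75(56) = 18.0 + 42.0 + 42.0 = 102.0
(2) 0.85(15) - 1.0(58) = -45.3
(3) 1.25(15) + 1.7(56) = 18.8 + 95.2 = 114.0
(4) 1.25(15) + 1.7(56) + 0.5(56) = 18.8 + 95.2 + 28.0 = 142.0
(5) 1.4(15) + 1.4(58) + 0.5(56) = 21.0 + 81.2 + 28.0 = 130.2
(6) 1.4(15) = 21.0
The largest value is 142.0 psf from combination 4.

Combination 4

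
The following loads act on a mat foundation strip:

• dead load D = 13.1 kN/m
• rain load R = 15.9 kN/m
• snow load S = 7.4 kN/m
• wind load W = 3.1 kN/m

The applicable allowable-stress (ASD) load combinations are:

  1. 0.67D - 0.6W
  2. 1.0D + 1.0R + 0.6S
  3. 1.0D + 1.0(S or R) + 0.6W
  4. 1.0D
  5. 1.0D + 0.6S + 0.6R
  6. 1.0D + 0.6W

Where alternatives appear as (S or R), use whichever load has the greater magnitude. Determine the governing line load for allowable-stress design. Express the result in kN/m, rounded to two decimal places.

(S or R) → R = 15.9 kN/m.
1. 0.67(13.1) - 0.6(3.1) = 8.78 - 1.86 = 6.92
2. 1.0(13.1) + 1.0(15.9) + 0.6(7.4) = 13.10 + 15.90 + 4.44 = 33.44
3. 1.0(13.1) + 1.0(15.9) + 0.6(3.1) = 13.10 + 15.90 + 1.86 = 30.86
4. 1.0(13.1) = 13.10
5. 1.0(13.1) + 0.6(7.4) + 0.6(15.9) = 13.10 + 4.44 + 9.54 = 27.08
6. 1.0(13.1) + 0.6(3.1) = 13.10 + 1.86 = 14.96
Maximum is from combination 2.

33.44 kN/m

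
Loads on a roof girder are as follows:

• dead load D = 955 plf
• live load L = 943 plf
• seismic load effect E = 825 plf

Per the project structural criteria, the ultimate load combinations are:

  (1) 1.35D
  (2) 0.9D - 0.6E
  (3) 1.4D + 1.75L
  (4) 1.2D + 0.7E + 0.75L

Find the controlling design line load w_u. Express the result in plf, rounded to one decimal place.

2987.3 plf

(1) 1.35(955) = 1289.3
(2) 0.9(955) - 0.6(825) = 859.5 - 495.0 = 364.5
(3) 1.4(955) + 1.75(943) = 1337.0 + 1650.3 = 2987.3
(4) 1.2(955) + 0.7(825) + 0.75(943) = 1146.0 + 577.5 + 707.3 = 2430.8
Maximum is from combination 3.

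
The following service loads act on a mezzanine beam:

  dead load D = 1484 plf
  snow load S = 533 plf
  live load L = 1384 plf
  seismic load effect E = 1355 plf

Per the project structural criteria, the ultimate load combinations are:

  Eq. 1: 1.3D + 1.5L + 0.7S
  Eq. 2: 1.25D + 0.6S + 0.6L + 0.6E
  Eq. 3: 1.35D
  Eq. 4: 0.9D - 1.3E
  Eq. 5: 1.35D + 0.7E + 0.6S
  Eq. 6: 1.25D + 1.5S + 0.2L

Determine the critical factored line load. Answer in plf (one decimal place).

4378.3 plf

Eq. 1: 1.3(1484) + 1.5(1384) + 0.7(533) = 1929.2 + 2076.0 + 373.1 = 4378.3
Eq. 2: 1.25(1484) + 0.6(533) + 0.6(1384) + 0.6(1355) = 1855.0 + 319.8 + 830.4 + 813.0 = 3818.2
Eq. 3: 1.35(1484) = 2003.4
Eq. 4: 0.9(1484) - 1.3(1355) = 1335.6 - 1761.5 = -425.9
Eq. 5: 1.35(1484) + 0.7(1355) + 0.6(533) = 2003.4 + 948.5 + 319.8 = 3271.7
Eq. 6: 1.25(1484) + 1.5(533) + 0.2(1384) = 1855.0 + 799.5 + 276.8 = 2931.3
Maximum is from combination 1.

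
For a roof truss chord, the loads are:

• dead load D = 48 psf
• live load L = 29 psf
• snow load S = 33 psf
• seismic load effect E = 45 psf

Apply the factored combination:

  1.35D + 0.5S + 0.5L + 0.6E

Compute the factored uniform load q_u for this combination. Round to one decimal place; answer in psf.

1.35(48) + 0.5(33) + 0.5(29) + 0.6(45) = 122.8
q_u = 122.8 psf.

122.8 psf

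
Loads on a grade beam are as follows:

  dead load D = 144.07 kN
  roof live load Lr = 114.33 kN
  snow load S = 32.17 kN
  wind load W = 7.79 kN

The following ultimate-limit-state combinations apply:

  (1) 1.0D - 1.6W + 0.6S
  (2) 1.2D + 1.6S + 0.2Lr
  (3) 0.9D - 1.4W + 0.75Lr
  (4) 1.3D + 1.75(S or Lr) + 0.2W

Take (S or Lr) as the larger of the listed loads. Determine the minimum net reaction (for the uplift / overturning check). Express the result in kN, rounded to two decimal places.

150.91 kN

(S or Lr) → Lr = 114.33 kN.
(1) 1.0(144.07) - 1.6(7.79) + 0.6(32.17) = 144.07 - 12.46 + 19.30 = 150.91
(2) 1.2(144.07) + 1.6(32.17) + 0.2(114.33) = 172.88 + 51.47 + 22.87 = 247.22
(3) 0.9(144.07) - 1.4(7.79) + 0.75(114.33) = 129.66 - 10.91 + 85.75 = 204.50
(4) 1.3(144.07) + 1.75(114.33) + 0.2(7.79) = 187.29 + 200.08 + 1.56 = 388.93
Combination 1 gives the minimum: 150.91 kN.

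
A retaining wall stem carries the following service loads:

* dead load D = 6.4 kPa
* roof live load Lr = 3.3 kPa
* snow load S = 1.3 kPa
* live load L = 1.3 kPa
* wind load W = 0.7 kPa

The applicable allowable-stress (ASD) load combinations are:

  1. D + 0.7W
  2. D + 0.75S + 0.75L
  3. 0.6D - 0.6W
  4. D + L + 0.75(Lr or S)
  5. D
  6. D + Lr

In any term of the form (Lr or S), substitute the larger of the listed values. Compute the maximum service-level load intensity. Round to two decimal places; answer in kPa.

10.18 kPa

(Lr or S) → Lr = 3.3 kPa.
1. 1.0(6.4) + 0.7(0.7) = 6.40 + 0.49 = 6.89
2. 1.0(6.4) + 0.75(1.3) + 0.75(1.3) = 8.35
3. 0.6(6.4) - 0.6(0.7) = 3.84 - 0.42 = 3.42
4. 1.0(6.4) + 1.0(1.3) + 0.75(3.3) = 6.40 + 1.30 + 2.48 = 10.18
5. 1.0(6.4) = 6.40
6. 1.0(6.4) + 1.0(3.3) = 6.40 + 3.30 = 9.70
Combination 4 governs: q = 10.18 kPa.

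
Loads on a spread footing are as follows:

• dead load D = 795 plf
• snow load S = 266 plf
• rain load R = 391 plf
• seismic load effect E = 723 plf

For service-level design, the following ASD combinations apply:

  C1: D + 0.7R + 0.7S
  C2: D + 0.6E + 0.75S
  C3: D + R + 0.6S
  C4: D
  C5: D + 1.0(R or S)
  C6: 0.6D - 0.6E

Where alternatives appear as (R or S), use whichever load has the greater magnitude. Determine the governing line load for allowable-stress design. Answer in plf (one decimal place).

(R or S) → R = 391 plf.
C1: 1.0(795) + 0.7(391) + 0.7(266) = 795.0 + 273.7 + 186.2 = 1254.9
C2: 1.0(795) + 0.6(723) + 0.75(266) = 795.0 + 433.8 + 199.5 = 1428.3
C3: 1.0(795) + 1.0(391) + 0.6(266) = 795.0 + 391.0 + 159.6 = 1345.6
C4: 1.0(795) = 795.0
C5: 1.0(795) + 1.0(391) = 795.0 + 391.0 = 1186.0
C6: 0.6(795) - 0.6(723) = 477.0 - 433.8 = 43.2
The controlling combination is 2, giving 1428.3 plf.

1428.3 plf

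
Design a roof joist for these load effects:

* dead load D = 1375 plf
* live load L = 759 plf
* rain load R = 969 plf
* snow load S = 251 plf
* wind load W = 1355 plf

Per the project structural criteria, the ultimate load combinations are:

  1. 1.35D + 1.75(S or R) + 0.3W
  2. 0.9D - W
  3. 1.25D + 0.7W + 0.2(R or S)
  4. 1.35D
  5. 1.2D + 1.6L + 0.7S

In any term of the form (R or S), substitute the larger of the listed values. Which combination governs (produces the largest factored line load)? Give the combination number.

(S or R) → R = 969 plf; (R or S) → R = 969 plf.
1. 1.35(1375) + 1.75(969) + 0.3(1355) = 3958.50
2. 0.9(1375) - 1.0(1355) = -117.50
3. 1.25(1375) + 0.7(1355) + 0.2(969) = 2861.05
4. 1.35(1375) = 1856.25
5. 1.2(1375) + 1.6(759) + 0.7(251) = 3040.10
The largest value is 3958.50 plf from combination 1.

Combination 1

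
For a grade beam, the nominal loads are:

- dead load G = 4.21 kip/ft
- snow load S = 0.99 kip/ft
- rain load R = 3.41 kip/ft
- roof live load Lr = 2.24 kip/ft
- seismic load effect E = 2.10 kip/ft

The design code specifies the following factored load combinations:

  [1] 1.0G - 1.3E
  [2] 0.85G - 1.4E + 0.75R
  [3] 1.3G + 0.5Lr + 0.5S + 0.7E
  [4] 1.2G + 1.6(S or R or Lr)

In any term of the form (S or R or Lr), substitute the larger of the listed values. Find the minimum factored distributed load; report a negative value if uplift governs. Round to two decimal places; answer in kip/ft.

1.48 kip/ft

(S or R or Lr) → R = 3.41 kip/ft.
[1] 1.0(4.21) - 1.3(2.10) = 4.21 - 2.73 = 1.48
[2] 0.85(4.21) - 1.4(2.10) + 0.75(3.41) = 3.58 - 2.94 + 2.56 = 3.20
[3] 1.3(4.21) + 0.5(2.24) + 0.5(0.99) + 0.7(2.10) = 5.47 + 1.12 + 0.50 + 1.47 = 8.56
[4] 1.2(4.21) + 1.6(3.41) = 5.05 + 5.46 = 10.51
Combination 1 gives the minimum: 1.48 kip/ft.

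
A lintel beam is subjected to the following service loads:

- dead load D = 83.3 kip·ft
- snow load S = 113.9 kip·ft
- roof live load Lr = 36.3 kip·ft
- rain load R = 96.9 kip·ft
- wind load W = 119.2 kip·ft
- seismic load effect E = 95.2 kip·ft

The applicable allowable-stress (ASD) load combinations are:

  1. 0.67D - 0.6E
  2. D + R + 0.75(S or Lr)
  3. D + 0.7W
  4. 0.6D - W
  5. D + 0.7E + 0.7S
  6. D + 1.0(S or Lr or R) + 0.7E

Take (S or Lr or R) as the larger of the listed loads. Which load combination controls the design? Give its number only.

Combination 2

(S or Lr) → S = 113.9 kip·ft; (S or Lr or R) → S = 113.9 kip·ft.
1. 0.67(83.3) - 0.6(95.2) = 55.81 - 57.12 = -1.31
2. 1.0(83.3) + 1.0(96.9) + 0.75(113.9) = 83.30 + 96.90 + 85.43 = 265.63
3. 1.0(83.3) + 0.7(119.2) = 83.30 + 83.44 = 166.74
4. 0.6(83.3) - 1.0(119.2) = 49.98 - 119.20 = -69.22
5. 1.0(83.3) + 0.7(95.2) + 0.7(113.9) = 83.30 + 66.64 + 79.73 = 229.67
6. 1.0(83.3) + 1.0(113.9) + 0.7(95.2) = 83.30 + 113.90 + 66.64 = 263.84
The largest value is 265.63 kip·ft from combination 2.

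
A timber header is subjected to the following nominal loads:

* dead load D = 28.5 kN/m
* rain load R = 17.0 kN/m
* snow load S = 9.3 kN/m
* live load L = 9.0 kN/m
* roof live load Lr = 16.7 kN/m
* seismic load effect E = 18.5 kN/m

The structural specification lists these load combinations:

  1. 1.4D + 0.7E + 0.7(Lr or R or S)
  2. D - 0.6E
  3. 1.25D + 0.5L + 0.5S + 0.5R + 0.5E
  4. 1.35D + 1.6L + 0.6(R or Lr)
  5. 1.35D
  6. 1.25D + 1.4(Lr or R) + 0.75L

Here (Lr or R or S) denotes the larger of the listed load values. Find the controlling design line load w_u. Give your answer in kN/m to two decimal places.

(Lr or R or S) → R = 17.0 kN/m; (R or Lr) → R = 17.0 kN/m; (Lr or R) → R = 17.0 kN/m.
1. 1.4(28.5) + 0.7(18.5) + 0.7(17.0) = 39.90 + 12.95 + 11.90 = 64.75
2. 1.0(28.5) - 0.6(18.5) = 28.50 - 11.10 = 17.40
3. 1.25(28.5) + 0.5(9.0) + 0.5(9.3) + 0.5(17.0) + 0.5(18.5) = 35.63 + 4.50 + 4.65 + 8.50 + 9.25 = 62.53
4. 1.35(28.5) + 1.6(9.0) + 0.6(17.0) = 38.48 + 14.40 + 10.20 = 63.08
5. 1.35(28.5) = 38.48
6. 1.25(28.5) + 1.4(17.0) + 0.75(9.0) = 35.63 + 23.80 + 6.75 = 66.18
Combination 6 governs: w_u = 66.18 kN/m.

66.18 kN/m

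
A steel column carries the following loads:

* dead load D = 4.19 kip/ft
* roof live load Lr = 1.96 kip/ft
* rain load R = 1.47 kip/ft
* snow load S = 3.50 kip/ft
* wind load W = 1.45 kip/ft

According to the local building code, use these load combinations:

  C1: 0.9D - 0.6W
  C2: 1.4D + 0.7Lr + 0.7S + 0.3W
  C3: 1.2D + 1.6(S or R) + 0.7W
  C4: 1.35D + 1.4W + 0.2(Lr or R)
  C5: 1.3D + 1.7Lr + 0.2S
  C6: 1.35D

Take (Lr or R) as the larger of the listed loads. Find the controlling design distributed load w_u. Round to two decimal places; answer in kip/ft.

(S or R) → S = 3.50 kip/ft; (Lr or R) → Lr = 1.96 kip/ft.
C1: 0.9(4.19) - 0.6(1.45) = 2.90
C2: 1.4(4.19) + 0.7(1.96) + 0.7(3.50) + 0.3(1.45) = 10.12
C3: 1.2(4.19) + 1.6(3.50) + 0.7(1.45) = 11.64
C4: 1.35(4.19) + 1.4(1.45) + 0.2(1.96) = 8.08
C5: 1.3(4.19) + 1.7(1.96) + 0.2(3.50) = 9.48
C6: 1.35(4.19) = 5.66
The controlling combination is 3, giving 11.64 kip/ft.

11.64 kip/ft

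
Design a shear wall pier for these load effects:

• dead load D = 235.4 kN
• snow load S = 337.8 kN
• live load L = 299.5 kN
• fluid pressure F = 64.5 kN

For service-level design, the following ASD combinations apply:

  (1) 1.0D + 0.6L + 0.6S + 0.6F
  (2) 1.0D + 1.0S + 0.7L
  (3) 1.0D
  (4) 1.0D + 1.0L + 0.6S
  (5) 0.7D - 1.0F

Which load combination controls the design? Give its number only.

Combination 2

(1) 1.0(235.4) + 0.6(299.5) + 0.6(337.8) + 0.6(64.5) = 235.40 + 179.70 + 202.68 + 38.70 = 656.48
(2) 1.0(235.4) + 1.0(337.8) + 0.7(299.5) = 235.40 + 337.80 + 209.65 = 782.85
(3) 1.0(235.4) = 235.40
(4) 1.0(235.4) + 1.0(299.5) + 0.6(337.8) = 235.40 + 299.50 + 202.68 = 737.58
(5) 0.7(235.4) - 1.0(64.5) = 164.78 - 64.50 = 100.28
The largest value is 782.85 kN from combination 2.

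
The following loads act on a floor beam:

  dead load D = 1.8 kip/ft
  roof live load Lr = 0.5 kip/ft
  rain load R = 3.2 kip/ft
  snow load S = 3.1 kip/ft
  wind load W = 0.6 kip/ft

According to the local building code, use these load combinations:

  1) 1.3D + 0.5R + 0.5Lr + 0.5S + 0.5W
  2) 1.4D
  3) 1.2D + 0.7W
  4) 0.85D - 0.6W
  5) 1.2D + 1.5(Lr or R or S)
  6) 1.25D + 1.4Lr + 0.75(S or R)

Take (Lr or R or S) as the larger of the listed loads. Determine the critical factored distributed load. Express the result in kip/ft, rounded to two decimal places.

(Lr or R or S) → R = 3.2 kip/ft; (S or R) → R = 3.2 kip/ft.
1) 1.3(1.8) + 0.5(3.2) + 0.5(0.5) + 0.5(3.1) + 0.5(0.6) = 6.04
2) 1.4(1.8) = 2.52
3) 1.2(1.8) + 0.7(0.6) = 2.58
4) 0.85(1.8) - 0.6(0.6) = 1.17
5) 1.2(1.8) + 1.5(3.2) = 6.96
6) 1.25(1.8) + 1.4(0.5) + 0.75(3.2) = 5.35
The controlling combination is 5, giving 6.96 kip/ft.

6.96 kip/ft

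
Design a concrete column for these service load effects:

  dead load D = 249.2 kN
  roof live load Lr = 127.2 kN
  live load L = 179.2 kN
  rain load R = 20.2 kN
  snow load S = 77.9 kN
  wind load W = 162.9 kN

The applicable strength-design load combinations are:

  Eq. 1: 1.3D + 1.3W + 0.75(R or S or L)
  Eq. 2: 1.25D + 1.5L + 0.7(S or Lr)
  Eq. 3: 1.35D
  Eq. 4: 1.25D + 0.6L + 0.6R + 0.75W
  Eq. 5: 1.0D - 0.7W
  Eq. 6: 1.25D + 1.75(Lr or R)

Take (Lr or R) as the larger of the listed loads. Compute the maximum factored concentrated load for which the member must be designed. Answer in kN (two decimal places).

(R or S or L) → L = 179.2 kN; (S or Lr) → Lr = 127.2 kN; (Lr or R) → Lr = 127.2 kN.
Eq. 1: 1.3(249.2) + 1.3(162.9) + 0.75(179.2) = 323.96 + 211.77 + 134.40 = 670.13
Eq. 2: 1.25(249.2) + 1.5(179.2) + 0.7(127.2) = 311.50 + 268.80 + 89.04 = 669.34
Eq. 3: 1.35(249.2) = 336.42
Eq. 4: 1.25(249.2) + 0.6(179.2) + 0.6(20.2) + 0.75(162.9) = 311.50 + 107.52 + 12.12 + 122.18 = 553.32
Eq. 5: 1.0(249.2) - 0.7(162.9) = 249.20 - 114.03 = 135.17
Eq. 6: 1.25(249.2) + 1.75(127.2) = 311.50 + 222.60 = 534.10
Maximum is from combination 1.

670.13 kN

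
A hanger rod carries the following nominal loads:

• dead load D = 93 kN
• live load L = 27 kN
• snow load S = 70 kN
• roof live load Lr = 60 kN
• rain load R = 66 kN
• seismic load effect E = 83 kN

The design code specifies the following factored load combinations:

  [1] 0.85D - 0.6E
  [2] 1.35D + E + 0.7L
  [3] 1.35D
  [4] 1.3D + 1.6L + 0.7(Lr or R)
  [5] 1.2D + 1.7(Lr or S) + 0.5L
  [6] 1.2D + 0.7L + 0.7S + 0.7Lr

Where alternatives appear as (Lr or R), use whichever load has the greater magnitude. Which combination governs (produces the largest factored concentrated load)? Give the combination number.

Combination 5

(Lr or R) → R = 66 kN; (Lr or S) → S = 70 kN.
[1] 0.85(93) - 0.6(83) = 29.25
[2] 1.35(93) + 1.0(83) + 0.7(27) = 227.45
[3] 1.35(93) = 125.55
[4] 1.3(93) + 1.6(27) + 0.7(66) = 210.30
[5] 1.2(93) + 1.7(70) + 0.5(27) = 244.10
[6] 1.2(93) + 0.7(27) + 0.7(70) + 0.7(60) = 221.50
The largest value is 244.10 kN from combination 5.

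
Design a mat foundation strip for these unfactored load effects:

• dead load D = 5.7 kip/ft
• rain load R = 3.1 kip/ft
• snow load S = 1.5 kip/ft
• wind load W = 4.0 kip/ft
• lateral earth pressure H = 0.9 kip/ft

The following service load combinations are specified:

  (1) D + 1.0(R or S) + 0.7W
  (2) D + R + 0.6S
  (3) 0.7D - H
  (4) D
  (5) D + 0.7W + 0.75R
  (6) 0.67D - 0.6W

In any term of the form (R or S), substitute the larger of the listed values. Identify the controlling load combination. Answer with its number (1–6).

(R or S) → R = 3.1 kip/ft.
(1) 1.0(5.7) + 1.0(3.1) + 0.7(4.0) = 5.70 + 3.10 + 2.80 = 11.60
(2) 1.0(5.7) + 1.0(3.1) + 0.6(1.5) = 5.70 + 3.10 + 0.90 = 9.70
(3) 0.7(5.7) - 1.0(0.9) = 3.99 - 0.90 = 3.09
(4) 1.0(5.7) = 5.70
(5) 1.0(5.7) + 0.7(4.0) + 0.75(3.1) = 5.70 + 2.80 + 2.33 = 10.83
(6) 0.67(5.7) - 0.6(4.0) = 3.82 - 2.40 = 1.42
The largest value is 11.60 kip/ft from combination 1.

Combination 1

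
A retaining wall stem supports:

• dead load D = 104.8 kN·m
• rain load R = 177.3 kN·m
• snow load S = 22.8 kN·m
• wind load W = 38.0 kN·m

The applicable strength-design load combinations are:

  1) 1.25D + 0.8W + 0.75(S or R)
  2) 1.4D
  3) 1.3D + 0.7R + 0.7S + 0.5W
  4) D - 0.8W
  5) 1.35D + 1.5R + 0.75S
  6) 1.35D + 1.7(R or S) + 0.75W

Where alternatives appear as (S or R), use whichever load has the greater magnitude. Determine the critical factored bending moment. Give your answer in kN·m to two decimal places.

(S or R) → R = 177.3 kN·m; (R or S) → R = 177.3 kN·m.
1) 1.25(104.8) + 0.8(38.0) + 0.75(177.3) = 294.38
2) 1.4(104.8) = 146.72
3) 1.3(104.8) + 0.7(177.3) + 0.7(22.8) + 0.5(38.0) = 295.31
4) 1.0(104.8) - 0.8(38.0) = 74.40
5) 1.35(104.8) + 1.5(177.3) + 0.75(22.8) = 424.53
6) 1.35(104.8) + 1.7(177.3) + 0.75(38.0) = 471.39
The controlling combination is 6, giving 471.39 kN·m.

471.39 kN·m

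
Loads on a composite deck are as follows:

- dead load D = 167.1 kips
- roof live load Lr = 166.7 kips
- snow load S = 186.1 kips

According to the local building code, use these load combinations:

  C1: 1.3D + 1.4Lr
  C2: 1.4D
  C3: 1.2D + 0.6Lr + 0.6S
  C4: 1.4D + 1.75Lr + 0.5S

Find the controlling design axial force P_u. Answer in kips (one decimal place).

C1: 1.3(167.1) + 1.4(166.7) = 217.2 + 233.4 = 450.6
C2: 1.4(167.1) = 233.9
C3: 1.2(167.1) + 0.6(166.7) + 0.6(186.1) = 200.5 + 100.0 + 111.7 = 412.2
C4: 1.4(167.1) + 1.75(166.7) + 0.5(186.1) = 233.9 + 291.7 + 93.1 = 618.7
The controlling combination is 4, giving 618.7 kips.

618.7 kips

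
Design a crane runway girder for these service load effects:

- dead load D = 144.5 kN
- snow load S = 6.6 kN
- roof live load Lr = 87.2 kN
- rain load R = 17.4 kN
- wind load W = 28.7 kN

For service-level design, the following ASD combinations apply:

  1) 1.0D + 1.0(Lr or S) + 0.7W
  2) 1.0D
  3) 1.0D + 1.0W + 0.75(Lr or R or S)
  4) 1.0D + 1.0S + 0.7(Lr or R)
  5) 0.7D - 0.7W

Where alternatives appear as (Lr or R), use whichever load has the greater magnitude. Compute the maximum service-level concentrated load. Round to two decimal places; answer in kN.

(Lr or S) → Lr = 87.2 kN; (Lr or R or S) → Lr = 87.2 kN; (Lr or R) → Lr = 87.2 kN.
1) 1.0(144.5) + 1.0(87.2) + 0.7(28.7) = 251.79
2) 1.0(144.5) = 144.50
3) 1.0(144.5) + 1.0(28.7) + 0.75(87.2) = 238.60
4) 1.0(144.5) + 1.0(6.6) + 0.7(87.2) = 212.14
5) 0.7(144.5) - 0.7(28.7) = 81.06
Maximum is from combination 1.

251.79 kN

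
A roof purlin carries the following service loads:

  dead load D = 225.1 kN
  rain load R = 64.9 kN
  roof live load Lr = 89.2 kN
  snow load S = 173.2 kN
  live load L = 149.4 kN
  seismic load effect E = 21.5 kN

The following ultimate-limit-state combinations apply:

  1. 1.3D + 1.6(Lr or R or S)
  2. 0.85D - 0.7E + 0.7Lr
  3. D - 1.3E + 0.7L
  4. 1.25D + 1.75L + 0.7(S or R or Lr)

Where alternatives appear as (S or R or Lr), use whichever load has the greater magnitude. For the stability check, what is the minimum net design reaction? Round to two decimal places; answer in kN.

(Lr or R or S) → S = 173.2 kN; (S or R or Lr) → S = 173.2 kN.
1. 1.3(225.1) + 1.6(173.2) = 292.63 + 277.12 = 569.75
2. 0.85(225.1) - 0.7(21.5) + 0.7(89.2) = 191.34 - 15.05 + 62.44 = 238.73
3. 1.0(225.1) - 1.3(21.5) + 0.7(149.4) = 225.10 - 27.95 + 104.58 = 301.73
4. 1.25(225.1) + 1.75(149.4) + 0.7(173.2) = 281.38 + 261.45 + 121.24 = 664.07
Combination 2 gives the minimum: 238.73 kN.

238.73 kN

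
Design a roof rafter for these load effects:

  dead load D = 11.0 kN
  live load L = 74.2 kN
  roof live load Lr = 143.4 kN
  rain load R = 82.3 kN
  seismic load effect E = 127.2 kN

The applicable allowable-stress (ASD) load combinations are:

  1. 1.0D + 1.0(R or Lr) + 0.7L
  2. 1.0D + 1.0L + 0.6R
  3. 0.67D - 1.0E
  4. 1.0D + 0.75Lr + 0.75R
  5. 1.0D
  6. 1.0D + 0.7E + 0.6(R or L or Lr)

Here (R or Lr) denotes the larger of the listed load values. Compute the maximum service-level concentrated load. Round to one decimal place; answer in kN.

(R or Lr) → Lr = 143.4 kN; (R or L or Lr) → Lr = 143.4 kN.
1. 1.0(11.0) + 1.0(143.4) + 0.7(74.2) = 206.3
2. 1.0(11.0) + 1.0(74.2) + 0.6(82.3) = 134.6
3. 0.67(11.0) - 1.0(127.2) = -119.8
4. 1.0(11.0) + 0.75(143.4) + 0.75(82.3) = 180.3
5. 1.0(11.0) = 11.0
6. 1.0(11.0) + 0.7(127.2) + 0.6(143.4) = 186.1
Combination 1 governs: P = 206.3 kN.

206.3 kN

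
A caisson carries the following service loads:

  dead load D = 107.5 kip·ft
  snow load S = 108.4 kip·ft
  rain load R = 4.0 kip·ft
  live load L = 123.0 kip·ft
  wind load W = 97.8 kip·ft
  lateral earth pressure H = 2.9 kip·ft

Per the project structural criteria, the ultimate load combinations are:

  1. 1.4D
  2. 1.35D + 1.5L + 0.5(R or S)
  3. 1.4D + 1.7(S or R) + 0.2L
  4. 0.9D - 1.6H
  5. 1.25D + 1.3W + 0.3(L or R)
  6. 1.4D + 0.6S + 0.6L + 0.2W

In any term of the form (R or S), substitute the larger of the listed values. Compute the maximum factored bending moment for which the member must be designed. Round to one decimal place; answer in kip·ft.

(R or S) → S = 108.4 kip·ft; (S or R) → S = 108.4 kip·ft; (L or R) → L = 123.0 kip·ft.
1. 1.4(107.5) = 150.5
2. 1.35(107.5) + 1.5(123.0) + 0.5(108.4) = 145.1 + 184.5 + 54.2 = 383.8
3. 1.4(107.5) + 1.7(108.4) + 0.2(123.0) = 150.5 + 184.3 + 24.6 = 359.4
4. 0.9(107.5) - 1.6(2.9) = 92.1
5. 1.25(107.5) + 1.3(97.8) + 0.3(123.0) = 134.4 + 127.1 + 36.9 = 298.4
6. 1.4(107.5) + 0.6(108.4) + 0.6(123.0) + 0.2(97.8) = 150.5 + 65.0 + 73.8 + 19.6 = 308.9
Maximum is from combination 2.

383.8 kip·ft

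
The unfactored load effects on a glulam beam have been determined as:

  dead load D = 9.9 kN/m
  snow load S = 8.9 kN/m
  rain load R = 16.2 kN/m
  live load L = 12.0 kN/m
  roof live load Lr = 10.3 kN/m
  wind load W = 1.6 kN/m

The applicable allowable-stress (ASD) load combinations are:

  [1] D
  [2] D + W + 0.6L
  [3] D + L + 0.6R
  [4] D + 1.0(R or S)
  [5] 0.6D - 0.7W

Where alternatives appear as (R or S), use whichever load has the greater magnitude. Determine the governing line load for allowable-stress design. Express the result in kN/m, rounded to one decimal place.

31.6 kN/m

(R or S) → R = 16.2 kN/m.
[1] 1.0(9.9) = 9.9
[2] 1.0(9.9) + 1.0(1.6) + 0.6(12.0) = 18.7
[3] 1.0(9.9) + 1.0(12.0) + 0.6(16.2) = 31.6
[4] 1.0(9.9) + 1.0(16.2) = 26.1
[5] 0.6(9.9) - 0.7(1.6) = 4.8
Combination 3 governs: w = 31.6 kN/m.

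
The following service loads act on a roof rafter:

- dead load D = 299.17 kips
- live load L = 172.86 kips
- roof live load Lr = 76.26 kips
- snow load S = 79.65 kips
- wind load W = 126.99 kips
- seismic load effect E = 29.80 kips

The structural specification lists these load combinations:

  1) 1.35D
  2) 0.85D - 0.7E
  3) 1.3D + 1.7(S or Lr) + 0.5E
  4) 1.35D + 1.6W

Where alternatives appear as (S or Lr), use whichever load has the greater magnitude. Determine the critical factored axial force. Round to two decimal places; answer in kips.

(S or Lr) → S = 79.65 kips.
1) 1.35(299.17) = 403.88
2) 0.85(299.17) - 0.7(29.80) = 233.43
3) 1.3(299.17) + 1.7(79.65) + 0.5(29.80) = 539.23
4) 1.35(299.17) + 1.6(126.99) = 607.06
The controlling combination is 4, giving 607.06 kips.

607.06 kips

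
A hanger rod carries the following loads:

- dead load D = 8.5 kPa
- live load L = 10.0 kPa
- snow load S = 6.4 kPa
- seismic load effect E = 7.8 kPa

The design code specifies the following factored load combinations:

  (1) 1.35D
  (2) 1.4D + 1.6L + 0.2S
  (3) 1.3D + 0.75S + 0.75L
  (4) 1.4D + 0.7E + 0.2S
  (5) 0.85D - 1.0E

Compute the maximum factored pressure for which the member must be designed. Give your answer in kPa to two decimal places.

(1) 1.35(8.5) = 11.48
(2) 1.4(8.5) + 1.6(10.0) + 0.2(6.4) = 29.18
(3) 1.3(8.5) + 0.75(6.4) + 0.75(10.0) = 23.35
(4) 1.4(8.5) + 0.7(7.8) + 0.2(6.4) = 18.64
(5) 0.85(8.5) - 1.0(7.8) = -0.58
Maximum is from combination 2.

29.18 kPa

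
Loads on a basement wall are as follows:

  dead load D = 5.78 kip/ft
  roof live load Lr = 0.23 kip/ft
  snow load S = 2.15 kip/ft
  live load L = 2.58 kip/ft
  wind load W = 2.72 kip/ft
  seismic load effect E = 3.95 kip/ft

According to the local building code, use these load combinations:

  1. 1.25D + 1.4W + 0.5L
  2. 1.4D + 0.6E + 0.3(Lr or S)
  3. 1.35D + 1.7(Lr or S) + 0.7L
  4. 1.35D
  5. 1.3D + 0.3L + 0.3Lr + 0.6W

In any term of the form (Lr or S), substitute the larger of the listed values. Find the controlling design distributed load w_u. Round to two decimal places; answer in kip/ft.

(Lr or S) → S = 2.15 kip/ft.
1. 1.25(5.78) + 1.4(2.72) + 0.5(2.58) = 12.32
2. 1.4(5.78) + 0.6(3.95) + 0.3(2.15) = 11.11
3. 1.35(5.78) + 1.7(2.15) + 0.7(2.58) = 13.26
4. 1.35(5.78) = 7.80
5. 1.3(5.78) + 0.3(2.58) + 0.3(0.23) + 0.6(2.72) = 9.99
Combination 3 governs: w_u = 13.26 kip/ft.

13.26 kip/ft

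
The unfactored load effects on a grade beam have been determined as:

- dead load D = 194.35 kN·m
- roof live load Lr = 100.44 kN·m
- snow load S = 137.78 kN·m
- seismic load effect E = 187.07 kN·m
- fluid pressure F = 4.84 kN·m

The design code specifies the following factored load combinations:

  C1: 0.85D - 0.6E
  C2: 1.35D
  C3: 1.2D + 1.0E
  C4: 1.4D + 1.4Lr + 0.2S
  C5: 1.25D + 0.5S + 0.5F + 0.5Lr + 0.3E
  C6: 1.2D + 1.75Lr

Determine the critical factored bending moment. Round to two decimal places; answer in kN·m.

440.26 kN·m

C1: 0.85(194.35) - 0.6(187.07) = 52.96
C2: 1.35(194.35) = 262.37
C3: 1.2(194.35) + 1.0(187.07) = 420.29
C4: 1.4(194.35) + 1.4(100.44) + 0.2(137.78) = 440.26
C5: 1.25(194.35) + 0.5(137.78) + 0.5(4.84) + 0.5(100.44) + 0.3(187.07) = 420.59
C6: 1.2(194.35) + 1.75(100.44) = 408.99
The controlling combination is 4, giving 440.26 kN·m.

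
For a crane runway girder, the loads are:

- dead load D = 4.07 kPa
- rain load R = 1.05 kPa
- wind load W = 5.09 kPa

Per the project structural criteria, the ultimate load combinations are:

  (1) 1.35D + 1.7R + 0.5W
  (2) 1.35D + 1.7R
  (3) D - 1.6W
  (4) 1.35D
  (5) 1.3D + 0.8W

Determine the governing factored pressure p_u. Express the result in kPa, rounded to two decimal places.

(1) 1.35(4.07) + 1.7(1.05) + 0.5(5.09) = 9.82
(2) 1.35(4.07) + 1.7(1.05) = 7.28
(3) 1.0(4.07) - 1.6(5.09) = -4.07
(4) 1.35(4.07) = 5.49
(5) 1.3(4.07) + 0.8(5.09) = 9.36
The controlling combination is 1, giving 9.82 kPa.

9.82 kPa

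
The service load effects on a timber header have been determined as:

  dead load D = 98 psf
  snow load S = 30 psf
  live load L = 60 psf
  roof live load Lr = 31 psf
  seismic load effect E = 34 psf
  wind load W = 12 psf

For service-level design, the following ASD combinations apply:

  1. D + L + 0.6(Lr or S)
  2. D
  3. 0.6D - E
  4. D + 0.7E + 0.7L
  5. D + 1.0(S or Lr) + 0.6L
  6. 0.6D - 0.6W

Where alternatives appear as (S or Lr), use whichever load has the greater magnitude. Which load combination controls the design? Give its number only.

Combination 1

(Lr or S) → Lr = 31 psf; (S or Lr) → Lr = 31 psf.
1. 1.0(98) + 1.0(60) + 0.6(31) = 176.60
2. 1.0(98) = 98.00
3. 0.6(98) - 1.0(34) = 24.80
4. 1.0(98) + 0.7(34) + 0.7(60) = 163.80
5. 1.0(98) + 1.0(31) + 0.6(60) = 165.00
6. 0.6(98) - 0.6(12) = 51.60
The largest value is 176.60 psf from combination 1.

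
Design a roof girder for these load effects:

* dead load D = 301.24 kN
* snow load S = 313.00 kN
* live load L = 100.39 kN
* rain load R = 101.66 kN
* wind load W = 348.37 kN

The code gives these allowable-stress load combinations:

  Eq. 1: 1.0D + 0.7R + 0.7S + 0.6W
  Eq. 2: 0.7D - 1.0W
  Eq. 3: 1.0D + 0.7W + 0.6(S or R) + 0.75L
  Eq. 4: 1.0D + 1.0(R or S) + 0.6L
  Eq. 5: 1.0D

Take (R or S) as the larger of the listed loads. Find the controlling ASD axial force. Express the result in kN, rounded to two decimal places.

(S or R) → S = 313.00 kN; (R or S) → S = 313.00 kN.
Eq. 1: 1.0(301.24) + 0.7(101.66) + 0.7(313.00) + 0.6(348.37) = 301.24 + 71.16 + 219.10 + 209.02 = 800.52
Eq. 2: 0.7(301.24) - 1.0(348.37) = 210.87 - 348.37 = -137.50
Eq. 3: 1.0(301.24) + 0.7(348.37) + 0.6(313.00) + 0.75(100.39) = 301.24 + 243.86 + 187.80 + 75.29 = 808.19
Eq. 4: 1.0(301.24) + 1.0(313.00) + 0.6(100.39) = 301.24 + 313.00 + 60.23 = 674.47
Eq. 5: 1.0(301.24) = 301.24
The controlling combination is 3, giving 808.19 kN.

808.19 kN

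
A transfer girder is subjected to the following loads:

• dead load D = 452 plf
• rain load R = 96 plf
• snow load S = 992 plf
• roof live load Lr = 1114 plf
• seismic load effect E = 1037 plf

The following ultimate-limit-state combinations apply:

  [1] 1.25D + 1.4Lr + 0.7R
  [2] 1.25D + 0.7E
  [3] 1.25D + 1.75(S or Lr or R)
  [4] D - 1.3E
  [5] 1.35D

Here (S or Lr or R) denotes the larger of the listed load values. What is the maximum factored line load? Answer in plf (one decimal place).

(S or Lr or R) → Lr = 1114 plf.
[1] 1.25(452) + 1.4(1114) + 0.7(96) = 565.0 + 1559.6 + 67.2 = 2191.8
[2] 1.25(452) + 0.7(1037) = 565.0 + 725.9 = 1290.9
[3] 1.25(452) + 1.75(1114) = 565.0 + 1949.5 = 2514.5
[4] 1.0(452) - 1.3(1037) = 452.0 - 1348.1 = -896.1
[5] 1.35(452) = 610.2
Combination 3 governs: w_u = 2514.5 plf.

2514.5 plf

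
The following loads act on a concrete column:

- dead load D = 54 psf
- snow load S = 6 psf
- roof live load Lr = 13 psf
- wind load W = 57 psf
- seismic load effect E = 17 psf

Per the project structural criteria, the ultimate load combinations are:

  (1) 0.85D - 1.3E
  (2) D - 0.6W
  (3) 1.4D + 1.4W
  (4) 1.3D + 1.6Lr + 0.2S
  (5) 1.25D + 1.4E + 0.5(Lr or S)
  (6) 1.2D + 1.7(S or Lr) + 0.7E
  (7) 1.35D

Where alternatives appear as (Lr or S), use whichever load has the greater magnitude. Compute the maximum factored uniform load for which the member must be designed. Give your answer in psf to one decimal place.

155.4 psf

(Lr or S) → Lr = 13 psf; (S or Lr) → Lr = 13 psf.
(1) 0.85(54) - 1.3(17) = 45.9 - 22.1 = 23.8
(2) 1.0(54) - 0.6(57) = 54.0 - 34.2 = 19.8
(3) 1.4(54) + 1.4(57) = 75.6 + 79.8 = 155.4
(4) 1.3(54) + 1.6(13) + 0.2(6) = 70.2 + 20.8 + 1.2 = 92.2
(5) 1.25(54) + 1.4(17) + 0.5(13) = 67.5 + 23.8 + 6.5 = 97.8
(6) 1.2(54) + 1.7(13) + 0.7(17) = 64.8 + 22.1 + 11.9 = 98.8
(7) 1.35(54) = 72.9
The controlling combination is 3, giving 155.4 psf.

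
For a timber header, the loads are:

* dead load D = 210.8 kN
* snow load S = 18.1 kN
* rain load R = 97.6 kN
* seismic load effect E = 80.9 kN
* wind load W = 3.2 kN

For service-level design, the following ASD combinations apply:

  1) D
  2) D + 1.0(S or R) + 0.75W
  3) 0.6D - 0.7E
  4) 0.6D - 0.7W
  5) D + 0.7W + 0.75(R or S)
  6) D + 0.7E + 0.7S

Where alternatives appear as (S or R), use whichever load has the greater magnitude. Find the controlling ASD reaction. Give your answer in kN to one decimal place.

310.8 kN

(S or R) → R = 97.6 kN; (R or S) → R = 97.6 kN.
1) 1.0(210.8) = 210.8
2) 1.0(210.8) + 1.0(97.6) + 0.75(3.2) = 210.8 + 97.6 + 2.4 = 310.8
3) 0.6(210.8) - 0.7(80.9) = 126.5 - 56.6 = 69.9
4) 0.6(210.8) - 0.7(3.2) = 124.2
5) 1.0(210.8) + 0.7(3.2) + 0.75(97.6) = 210.8 + 2.2 + 73.2 = 286.2
6) 1.0(210.8) + 0.7(80.9) + 0.7(18.1) = 210.8 + 56.6 + 12.7 = 280.1
Maximum is from combination 2.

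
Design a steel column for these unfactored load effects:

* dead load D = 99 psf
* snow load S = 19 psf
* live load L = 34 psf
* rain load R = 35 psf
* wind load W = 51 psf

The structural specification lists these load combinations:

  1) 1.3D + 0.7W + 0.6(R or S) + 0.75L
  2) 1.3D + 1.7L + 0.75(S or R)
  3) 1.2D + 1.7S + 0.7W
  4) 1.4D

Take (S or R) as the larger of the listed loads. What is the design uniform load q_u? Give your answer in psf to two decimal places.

212.75 psf

(R or S) → R = 35 psf; (S or R) → R = 35 psf.
1) 1.3(99) + 0.7(51) + 0.6(35) + 0.75(34) = 210.90
2) 1.3(99) + 1.7(34) + 0.75(35) = 212.75
3) 1.2(99) + 1.7(19) + 0.7(51) = 186.80
4) 1.4(99) = 138.60
Combination 2 governs: q_u = 212.75 psf.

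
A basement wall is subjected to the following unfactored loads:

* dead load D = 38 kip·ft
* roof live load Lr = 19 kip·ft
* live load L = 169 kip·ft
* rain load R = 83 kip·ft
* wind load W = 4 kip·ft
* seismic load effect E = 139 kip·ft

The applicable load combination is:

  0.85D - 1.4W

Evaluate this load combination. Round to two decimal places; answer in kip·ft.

26.70 kip·ft

0.85(38) - 1.4(4) = 32.30 - 5.60 = 26.70
M_u = 26.70 kip·ft.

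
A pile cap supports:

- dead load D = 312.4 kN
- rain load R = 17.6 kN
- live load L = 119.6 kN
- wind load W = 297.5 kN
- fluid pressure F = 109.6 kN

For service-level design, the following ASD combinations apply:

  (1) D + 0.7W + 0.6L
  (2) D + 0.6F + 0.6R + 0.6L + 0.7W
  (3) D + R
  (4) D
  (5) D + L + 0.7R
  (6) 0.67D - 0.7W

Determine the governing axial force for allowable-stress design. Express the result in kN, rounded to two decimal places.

(1) 1.0(312.4) + 0.7(297.5) + 0.6(119.6) = 312.40 + 208.25 + 71.76 = 592.41
(2) 1.0(312.4) + 0.6(109.6) + 0.6(17.6) + 0.6(119.6) + 0.7(297.5) = 312.40 + 65.76 + 10.56 + 71.76 + 208.25 = 668.73
(3) 1.0(312.4) + 1.0(17.6) = 312.40 + 17.60 = 330.00
(4) 1.0(312.4) = 312.40
(5) 1.0(312.4) + 1.0(119.6) + 0.7(17.6) = 312.40 + 119.60 + 12.32 = 444.32
(6) 0.67(312.4) - 0.7(297.5) = 209.31 - 208.25 = 1.06
The controlling combination is 2, giving 668.73 kN.

668.73 kN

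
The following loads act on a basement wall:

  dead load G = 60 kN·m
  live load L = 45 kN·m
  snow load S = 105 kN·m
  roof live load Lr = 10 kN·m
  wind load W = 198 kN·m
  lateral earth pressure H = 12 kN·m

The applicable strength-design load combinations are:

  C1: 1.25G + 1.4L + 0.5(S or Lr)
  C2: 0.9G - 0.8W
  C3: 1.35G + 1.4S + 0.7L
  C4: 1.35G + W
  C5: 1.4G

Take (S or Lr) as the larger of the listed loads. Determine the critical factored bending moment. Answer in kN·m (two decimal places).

(S or Lr) → S = 105 kN·m.
C1: 1.25(60) + 1.4(45) + 0.5(105) = 75.00 + 63.00 + 52.50 = 190.50
C2: 0.9(60) - 0.8(198) = 54.00 - 158.40 = -104.40
C3: 1.35(60) + 1.4(105) + 0.7(45) = 81.00 + 147.00 + 31.50 = 259.50
C4: 1.35(60) + 1.0(198) = 81.00 + 198.00 = 279.00
C5: 1.4(60) = 84.00
Maximum is from combination 4.

279.00 kN·m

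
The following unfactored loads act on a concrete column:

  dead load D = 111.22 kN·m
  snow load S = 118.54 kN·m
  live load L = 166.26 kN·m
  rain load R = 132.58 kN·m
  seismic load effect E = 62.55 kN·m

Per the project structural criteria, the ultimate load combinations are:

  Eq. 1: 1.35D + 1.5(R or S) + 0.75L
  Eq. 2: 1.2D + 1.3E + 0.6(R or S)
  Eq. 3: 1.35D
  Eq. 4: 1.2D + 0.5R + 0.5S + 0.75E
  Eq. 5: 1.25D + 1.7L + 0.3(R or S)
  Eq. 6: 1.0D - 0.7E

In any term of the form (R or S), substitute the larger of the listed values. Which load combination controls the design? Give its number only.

Combination 1

(R or S) → R = 132.58 kN·m.
Eq. 1: 1.35(111.22) + 1.5(132.58) + 0.75(166.26) = 473.71
Eq. 2: 1.2(111.22) + 1.3(62.55) + 0.6(132.58) = 133.46 + 81.32 + 79.55 = 294.33
Eq. 3: 1.35(111.22) = 150.15
Eq. 4: 1.2(111.22) + 0.5(132.58) + 0.5(118.54) + 0.75(62.55) = 305.94
Eq. 5: 1.25(111.22) + 1.7(166.26) + 0.3(132.58) = 139.03 + 282.64 + 39.77 = 461.44
Eq. 6: 1.0(111.22) - 0.7(62.55) = 67.44
The largest value is 473.71 kN·m from combination 1.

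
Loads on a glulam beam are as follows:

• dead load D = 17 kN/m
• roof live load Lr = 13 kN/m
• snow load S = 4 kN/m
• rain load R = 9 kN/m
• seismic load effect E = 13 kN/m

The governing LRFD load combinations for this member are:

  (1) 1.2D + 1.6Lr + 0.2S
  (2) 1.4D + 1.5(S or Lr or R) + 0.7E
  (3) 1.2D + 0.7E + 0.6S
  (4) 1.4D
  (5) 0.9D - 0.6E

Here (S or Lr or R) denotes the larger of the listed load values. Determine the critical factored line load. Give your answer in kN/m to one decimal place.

(S or Lr or R) → Lr = 13 kN/m.
(1) 1.2(17) + 1.6(13) + 0.2(4) = 20.4 + 20.8 + 0.8 = 42.0
(2) 1.4(17) + 1.5(13) + 0.7(13) = 23.8 + 19.5 + 9.1 = 52.4
(3) 1.2(17) + 0.7(13) + 0.6(4) = 20.4 + 9.1 + 2.4 = 31.9
(4) 1.4(17) = 23.8
(5) 0.9(17) - 0.6(13) = 15.3 - 7.8 = 7.5
The controlling combination is 2, giving 52.4 kN/m.

52.4 kN/m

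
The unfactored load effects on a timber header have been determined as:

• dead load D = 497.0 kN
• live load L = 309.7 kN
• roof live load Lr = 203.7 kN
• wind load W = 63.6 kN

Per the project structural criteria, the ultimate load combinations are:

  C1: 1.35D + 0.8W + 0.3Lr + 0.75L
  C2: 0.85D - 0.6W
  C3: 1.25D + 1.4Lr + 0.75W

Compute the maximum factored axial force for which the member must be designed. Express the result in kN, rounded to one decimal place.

1015.2 kN

C1: 1.35(497.0) + 0.8(63.6) + 0.3(203.7) + 0.75(309.7) = 1015.2
C2: 0.85(497.0) - 0.6(63.6) = 422.5 - 38.2 = 384.3
C3: 1.25(497.0) + 1.4(203.7) + 0.75(63.6) = 954.1
Combination 1 governs: N_u = 1015.2 kN.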